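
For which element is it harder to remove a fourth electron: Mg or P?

Mg

After 3 electrons have been removed, what remains? Mg³⁺ is already 1 electron into the core; P³⁺ still has 2 valence electrons.
Breaking into a closed-shell core is much more expensive than removing a leftover valence electron — Mg has the largest IE_4 here.
Tabulated IE_4 (kJ/mol): Mg 10543, P 4964.
So the fourth ionization energies run P < Mg.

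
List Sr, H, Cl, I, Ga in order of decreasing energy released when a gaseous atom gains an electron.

Electron affinity generally becomes more exothermic across a period toward the halogens and less exothermic down a group.
Here both period and group differ, so the two effects have to be weighed against each other.
Ga > Sr: both effects reinforce here, so Ga is clearly the higher of the two.
H > Ga: the two effects oppose for this pair; the down-group effect wins (73 vs 29 kJ/mol).
I > H: the two effects oppose for this pair; the across-period effect wins (295 vs 73 kJ/mol).
Cl > I: Cl sits above I in group 17, so the down-group effect alone puts Cl higher.
For reference (kJ/mol): H 73, Cl 349, Ga 29, Sr 5, I 295.
So from highest to lowest: Cl > I > H > Ga > Sr.

Cl > I > H > Ga > Sr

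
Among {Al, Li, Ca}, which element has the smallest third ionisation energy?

After 2 electrons have been removed, what remains? Al²⁺ still has 1 valence electron; Li²⁺ is already 1 electron into the core; Ca²⁺ is the bare [Ar] core.
Breaking into a closed-shell core is much more expensive than removing a leftover valence electron — Ca and Li have the largest IE_3 here.
The numbers (kJ/mol): Al 2745, Li 11815, Ca 4912.
Putting it together, IE_3: Al < Ca < Li.

Al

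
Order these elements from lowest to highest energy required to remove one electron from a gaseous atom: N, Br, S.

IE₁ increases left→right with effective nuclear charge and decreases top→bottom as the valence shell moves farther out.
These sit on a diagonal, where the across-period and down-group effects partly cancel.
Br > S: the two effects oppose for this pair; the across-period effect wins (1140 vs 1000 kJ/mol).
N > Br: period and group pull opposite ways; the down-group shift dominates (1402 vs 1140 kJ/mol).
For reference (kJ/mol): N 1402, S 1000, Br 1140.
So from lowest to highest: S < Br < N.

S < Br < N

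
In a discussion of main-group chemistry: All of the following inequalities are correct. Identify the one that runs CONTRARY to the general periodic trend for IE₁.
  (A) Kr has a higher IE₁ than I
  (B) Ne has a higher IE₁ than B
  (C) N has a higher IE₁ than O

The general trend: IE₁ increases across a period and decreases down a group.
(A) Kr (period 4, group 18) vs I (period 5, group 17): the stated order agrees with the simple trend.
(B) Ne (period 2, group 18) vs B (period 2, group 13): the stated order agrees with the simple trend.
(C) N (period 2, group 15) vs O (period 2, group 16): the stated order contradicts the simple trend.
The exception is (C): pairing an electron in O's 2p⁴ costs repulsion energy, so O ionizes more easily than half-filled N (2p³).

(C)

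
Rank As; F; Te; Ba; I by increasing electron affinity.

Ba < As < Te < I < F

F is in period 2, group 17; As is in period 4, group 15; Te is in period 5, group 16; I is in period 5, group 17; Ba is in period 6, group 2.
Electron affinity generally becomes more exothermic across a period toward the halogens and less exothermic down a group.
Here both period and group differ, so the two effects have to be weighed against each other.
As > Ba: relative to Ba, both the across-period and down-group shifts push As's electron affinity up.
Te > As: the two effects oppose for this pair; the across-period effect wins (190 vs 78 kJ/mol).
I > Te: I lies to the right of Te in period 5, so the across-period effect alone puts I higher.
F > I: F sits above I in group 17, so the down-group effect alone puts F higher.
Tabulated electron affinity (kJ/mol): F 328, As 78, Te 190, I 295, Ba 14.
So from lowest to highest: Ba < As < Te < I < F.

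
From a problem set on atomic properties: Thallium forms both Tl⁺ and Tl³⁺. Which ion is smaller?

Tl³⁺

Both ions have Z = 81 protons, but Tl³⁺ has lost more electrons, so its remaining electrons feel a larger effective nuclear charge per electron and are pulled in more tightly.
Higher positive charge → smaller ion, so Tl⁺ > Tl³⁺.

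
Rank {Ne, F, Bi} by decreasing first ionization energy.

Ne, F, Bi

F is in period 2, group 17; Ne is in period 2, group 18; Bi is in period 6, group 15.
Across a period the outer electron is held more tightly (higher IE₁); down a group it sits in a higher shell, more shielded, and comes off more easily.
Neither a single period nor a single group — weigh both effects.
F > Bi: relative to Bi, both the across-period and down-group shifts push F's first ionization energy up.
Ne > F: both are in period 2; the period trend gives Ne the larger value.
Approximate values (kJ/mol): F 1681, Ne 2081, Bi 703.
So from highest to lowest: Ne > F > Bi.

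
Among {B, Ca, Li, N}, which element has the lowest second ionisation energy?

Consider each +1 ion: B⁺ still has 2 valence electrons; Ca⁺ still has 1 valence electron; Li⁺ is the bare [He] core; N⁺ still has 4 valence electrons.
Core electrons are held far more tightly than valence electrons, so Li tops the IE_2 order.
Valence configurations: B⁺ [He]2s², Ca⁺ [Ar]4s¹, N⁺ [He]2s²2p².
The numbers (kJ/mol): B 2427, Ca 1145, Li 7298, N 2856.
Overall IE_2 order: Ca < B < N < Li.

Ca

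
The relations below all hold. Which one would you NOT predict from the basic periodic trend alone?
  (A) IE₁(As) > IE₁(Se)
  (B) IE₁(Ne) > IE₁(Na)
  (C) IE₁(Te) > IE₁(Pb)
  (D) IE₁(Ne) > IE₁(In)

(A)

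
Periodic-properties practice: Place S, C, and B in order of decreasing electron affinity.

Adding an electron releases more energy for atoms nearer the top right (short of the noble gases).
Neither a single period nor a single group — weigh both effects.
C > B: both are in period 2; the period trend gives C the larger value.
S > C: period and group pull opposite ways; the across-period shift dominates (200 vs 122 kJ/mol).
Approximate values (kJ/mol): B 27, C 122, S 200.
So from highest to lowest: S > C > B.

S > C > B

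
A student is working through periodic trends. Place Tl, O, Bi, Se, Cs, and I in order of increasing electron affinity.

O is in period 2, group 16; Se is in period 4, group 16; I is in period 5, group 17; Cs is in period 6, group 1; Tl is in period 6, group 13; Bi is in period 6, group 15.
Atoms with high Z_eff and room in the valence shell (especially the halogens) have the most exothermic electron affinities.
These span different periods and groups, so the two trends combine.
Cs > Tl: this pair runs against the simple trend — see the exception note.
Bi > Cs: Bi lies to the right of Cs in period 6, so the across-period effect alone puts Bi higher.
O > Bi: relative to Bi, both the across-period and down-group shifts push O's electron affinity up.
Se > O: this pair runs against the simple trend — see the exception note.
I > Se: period and group pull opposite ways; the across-period shift dominates (295 vs 195 kJ/mol).
Note the exception: Cs has a higher electron affinity than Tl, contrary to the simple trend — Tl's ns²np¹ configuration gives only a small electron affinity — the sparsely filled np subshell binds an added electron weakly.
Note the exception: Se has a higher electron affinity than O, contrary to the simple trend — O's compact 2p subshell gives strong electron–electron repulsion on the added electron.
Tabulated electron affinity (kJ/mol): O 141, Se 195, I 295, Cs 46, Tl 19, Bi 91.
So from lowest to highest: Tl < Cs < Bi < O < Se < I.

Tl < Cs < Bi < O < Se < I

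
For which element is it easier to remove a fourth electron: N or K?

The fourth ionization energy removes an electron from the +3 ion. For each element: N³⁺ still has 2 valence electrons; K³⁺ is already 2 electrons into the core.
Usually core removal costs more than valence removal, but here the competition is close: a tightly held n=2 valence electron can cost more to remove than an n=3 core electron, so the actual values have to decide it.
The numbers (kJ/mol): N 7475, K 5877.
So the fourth ionization energies run K < N.

K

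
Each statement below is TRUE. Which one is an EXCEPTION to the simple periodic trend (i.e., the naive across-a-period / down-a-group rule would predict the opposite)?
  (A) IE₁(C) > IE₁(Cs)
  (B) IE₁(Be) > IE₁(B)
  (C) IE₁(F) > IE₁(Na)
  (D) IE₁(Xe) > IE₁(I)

(B)

The general trend: first ionization energy increases across a period and decreases down a group.
(A) C (period 2, group 14) vs Cs (period 6, group 1): the stated order agrees with the simple trend.
(B) Be (period 2, group 2) vs B (period 2, group 13): the stated order contradicts the simple trend.
(C) F (period 2, group 17) vs Na (period 3, group 1): the stated order agrees with the simple trend.
(D) Xe (period 5, group 18) vs I (period 5, group 17): the stated order agrees with the simple trend.
The exception is (B): removing B's lone 2p electron is easier than breaking Be's filled 2s².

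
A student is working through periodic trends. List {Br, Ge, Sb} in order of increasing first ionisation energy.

Removing the outermost electron gets harder across a period and easier down a group.
Neither a single period nor a single group — weigh both effects.
Sb > Ge: period and group pull opposite ways; the across-period shift dominates (831 vs 762 kJ/mol).
Br > Sb: relative to Sb, both the across-period and down-group shifts push Br's first ionization energy up.
Tabulated first ionization energy (kJ/mol): Ge 762, Br 1140, Sb 831.
So from lowest to highest: Ge < Sb < Br.

Ge, Sb, Br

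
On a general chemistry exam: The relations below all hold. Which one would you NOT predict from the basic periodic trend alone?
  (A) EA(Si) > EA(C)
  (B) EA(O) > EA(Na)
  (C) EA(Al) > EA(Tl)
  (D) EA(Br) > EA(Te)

(A)

The general trend: electron affinity increases across a period and decreases down a group.
(A) Si (period 3, group 14) vs C (period 2, group 14): the stated order contradicts the simple trend.
(B) O (period 2, group 16) vs Na (period 3, group 1): the stated order agrees with the simple trend.
(C) Al (period 3, group 13) vs Tl (period 6, group 13): the stated order agrees with the simple trend.
(D) Br (period 4, group 17) vs Te (period 5, group 16): the stated order agrees with the simple trend.
The exception is (A): Si's larger, more diffuse 3p orbitals accept an added electron slightly more readily than C's compact 2p.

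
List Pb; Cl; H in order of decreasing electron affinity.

Cl > H > Pb

H is in period 1, group 1; Cl is in period 3, group 17; Pb is in period 6, group 14.
Atoms with high Z_eff and room in the valence shell (especially the halogens) have the most exothermic electron affinities.
Neither a single period nor a single group — weigh both effects.
H > Pb: the two effects oppose for this pair; the down-group effect wins (73 vs 35 kJ/mol).
Cl > H: period and group pull opposite ways; the across-period shift dominates (349 vs 73 kJ/mol).
Tabulated electron affinity (kJ/mol): H 73, Cl 349, Pb 35.
So from highest to lowest: Cl > H > Pb.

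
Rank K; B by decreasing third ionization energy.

K, B

IE_3 is the cost of taking one more electron from the +2 cation: K²⁺ is already 1 electron into the core; B²⁺ still has 1 valence electron.
Pulling an electron out of a noble-gas core costs far more than removing a remaining valence electron, so K sits at the high end of IE_3.
Tabulated IE_3 (kJ/mol): K 4420, B 3660.
Overall IE_3 order: B < K.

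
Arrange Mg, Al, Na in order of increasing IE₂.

Mg, Al, Na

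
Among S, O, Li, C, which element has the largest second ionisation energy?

Li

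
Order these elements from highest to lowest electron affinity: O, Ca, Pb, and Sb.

O is in period 2, group 16; Ca is in period 4, group 2; Sb is in period 5, group 15; Pb is in period 6, group 14.
Adding an electron releases more energy for atoms nearer the top right (short of the noble gases).
Neither a single period nor a single group — weigh both effects.
Pb > Ca: period and group pull opposite ways; the across-period shift dominates (35 vs 2 kJ/mol).
Sb > Pb: both effects reinforce here, so Sb is clearly the higher of the two.
O > Sb: both effects reinforce here, so O is clearly the higher of the two.
For reference (kJ/mol): O 141, Ca 2, Sb 103, Pb 35.
So from highest to lowest: O > Sb > Pb > Ca.

O > Sb > Pb > Ca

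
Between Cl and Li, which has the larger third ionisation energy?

IE_3 is the cost of taking one more electron from the +2 cation: Cl²⁺ still has 5 valence electrons; Li²⁺ is already 1 electron into the core.
Breaking into a closed-shell core is much more expensive than removing a leftover valence electron — Li has the largest IE_3 here.
The numbers (kJ/mol): Cl 3822, Li 11815.
So the third ionization energies run Cl < Li.

Li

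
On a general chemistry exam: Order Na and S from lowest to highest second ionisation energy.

S < Na

IE_2 is the cost of taking one more electron from the +1 cation: Na⁺ is the bare [Ne] core; S⁺ still has 5 valence electrons.
Core electrons are held far more tightly than valence electrons, so Na tops the IE_2 order.
The numbers (kJ/mol): Na 4562, S 2252.
So the second ionization energies run S < Na.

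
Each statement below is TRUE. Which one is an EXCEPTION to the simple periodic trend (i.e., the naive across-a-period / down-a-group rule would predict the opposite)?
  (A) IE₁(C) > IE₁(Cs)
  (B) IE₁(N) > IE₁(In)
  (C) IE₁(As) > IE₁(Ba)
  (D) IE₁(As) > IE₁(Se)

(D)

The general trend: IE₁ increases across a period and decreases down a group.
(A) C (period 2, group 14) vs Cs (period 6, group 1): the stated order agrees with the simple trend.
(B) N (period 2, group 15) vs In (period 5, group 13): the stated order agrees with the simple trend.
(C) As (period 4, group 15) vs Ba (period 6, group 2): the stated order agrees with the simple trend.
(D) As (period 4, group 15) vs Se (period 4, group 16): the stated order contradicts the simple trend.
The exception is (D): Se (4p⁴) ionizes more easily than half-filled As (4p³).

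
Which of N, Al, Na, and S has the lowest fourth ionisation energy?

S

IE_4 is the cost of taking one more electron from the +3 cation: N³⁺ still has 2 valence electrons; Al³⁺ is the bare [Ne] core; Na³⁺ is already 2 electrons into the core; S³⁺ still has 3 valence electrons.
Core electrons are held far more tightly than valence electrons, so Na and Al top the IE_4 order.
Valence configurations: N³⁺ [He]2s², S³⁺ [Ne]3s²3p¹.
Approximate IE_4 values (kJ/mol): N 7475, Al 11577, Na 9543, S 4556.
So the fourth ionization energies run S < N < Na < Al.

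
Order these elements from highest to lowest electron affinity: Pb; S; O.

O is in period 2, group 16; S is in period 3, group 16; Pb is in period 6, group 14.
EA tends to increase across a period and decrease down a group, though the pattern is less regular than for IE or radius.
These span different periods and groups, so the two trends combine.
O > Pb: both effects reinforce here, so O is clearly the higher of the two.
S > O: this pair runs against the simple trend — see the exception note.
Note the exception: S has a higher electron affinity than O, contrary to the simple trend — the compact 2p subshell of O repels the added electron more than S's larger 3p does.
Tabulated electron affinity (kJ/mol): O 141, S 200, Pb 35.
So from highest to lowest: S > O > Pb.

S > O > Pb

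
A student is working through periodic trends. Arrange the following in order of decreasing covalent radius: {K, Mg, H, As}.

H is in period 1, group 1; Mg is in period 3, group 2; K is in period 4, group 1; As is in period 4, group 15.
Atomic radius shrinks across a period as nuclear charge pulls the same shell inward, and grows down a group as new shells are added.
Neither a single period nor a single group — weigh both effects.
As > H: period and group pull opposite ways; the down-group shift dominates (121 vs 32 pm).
Mg > As: the two effects oppose for this pair; the across-period effect wins (139 vs 121 pm).
K > Mg: relative to Mg, both the across-period and down-group shifts push K's atomic radius up.
For reference (pm): H 32, Mg 139, K 196, As 121.
So from largest to smallest: K > Mg > As > H.

K > Mg > As > H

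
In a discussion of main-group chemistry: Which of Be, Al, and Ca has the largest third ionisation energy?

Be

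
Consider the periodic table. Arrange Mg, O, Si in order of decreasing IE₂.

Consider each +1 ion: Mg⁺ still has 1 valence electron; O⁺ still has 5 valence electrons; Si⁺ still has 3 valence electrons.
All are still removing valence electrons, so compare the +1 ions as you would atoms: IE_2 generally rises across a period (higher Z_eff) and falls down a group (larger shell), subject to the usual subshell exceptions.
Valence configurations: Mg⁺ [Ne]3s¹, O⁺ [He]2s²2p³, Si⁺ [Ne]3s²3p¹.
Tabulated IE_2 (kJ/mol): Mg 1451, O 3388, Si 1577.
Overall IE_2 order: Mg < Si < O.

O > Si > Mg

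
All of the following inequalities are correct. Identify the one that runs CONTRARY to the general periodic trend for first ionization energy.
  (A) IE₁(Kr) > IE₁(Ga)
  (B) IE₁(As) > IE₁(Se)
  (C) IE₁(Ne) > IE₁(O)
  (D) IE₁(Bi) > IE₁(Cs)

The general trend: first ionization energy increases across a period and decreases down a group.
(A) Kr (period 4, group 18) vs Ga (period 4, group 13): the stated order agrees with the simple trend.
(B) As (period 4, group 15) vs Se (period 4, group 16): the stated order contradicts the simple trend.
(C) Ne (period 2, group 18) vs O (period 2, group 16): the stated order agrees with the simple trend.
(D) Bi (period 6, group 15) vs Cs (period 6, group 1): the stated order agrees with the simple trend.
The exception is (B): Se (4p⁴) ionizes more easily than half-filled As (4p³).

(B)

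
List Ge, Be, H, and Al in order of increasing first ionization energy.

First ionization energy rises across a period (greater Z_eff holds electrons more tightly) and falls down a group (valence electrons are farther from the nucleus).
A diagonal step moves right (one effect) and down (the opposite effect) at once.
Ge > Al: period and group pull opposite ways; the across-period shift dominates (762 vs 578 kJ/mol).
Be > Ge: the two effects oppose for this pair; the down-group effect wins (900 vs 762 kJ/mol).
H > Be: period and group pull opposite ways; the down-group shift dominates (1312 vs 900 kJ/mol).
Tabulated first ionization energy (kJ/mol): H 1312, Be 900, Al 578, Ge 762.
So from lowest to highest: Al < Ge < Be < H.

Al, Ge, Be, H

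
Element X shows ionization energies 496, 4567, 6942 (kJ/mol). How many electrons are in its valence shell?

1

Look for the largest jump between consecutive ionization energies: IE2/IE1 ≈ 9.2, far larger than any earlier ratio.
That jump marks the point where a core electron is being removed. So the atom has 1 valence electron.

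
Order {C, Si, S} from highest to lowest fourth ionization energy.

C > S > Si

After 3 electrons have been removed, what remains? C³⁺ still has 1 valence electron; Si³⁺ still has 1 valence electron; S³⁺ still has 3 valence electrons.
All are still removing valence electrons, so compare the +3 ions as you would atoms: IE_4 generally rises across a period (higher Z_eff) and falls down a group (larger shell), subject to the usual subshell exceptions.
Valence configurations: C³⁺ [He]2s¹, Si³⁺ [Ne]3s¹, S³⁺ [Ne]3s²3p¹.
The numbers (kJ/mol): C 6223, Si 4356, S 4556.
Overall IE_4 order: Si < S < C.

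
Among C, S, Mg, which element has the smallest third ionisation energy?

The third ionization energy removes an electron from the +2 ion. For each element: C²⁺ still has 2 valence electrons; S²⁺ still has 4 valence electrons; Mg²⁺ is the bare [Ne] core.
Breaking into a closed-shell core is much more expensive than removing a leftover valence electron — Mg has the largest IE_3 here.
Valence configurations: C²⁺ [He]2s², S²⁺ [Ne]3s²3p².
Tabulated IE_3 (kJ/mol): C 4620, S 3357, Mg 7733.
Hence IE_3: S < C < Mg.

S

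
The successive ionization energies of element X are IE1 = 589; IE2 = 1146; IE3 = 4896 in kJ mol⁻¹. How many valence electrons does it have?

Look for the largest jump between consecutive ionization energies: IE3/IE2 ≈ 4.3, far larger than any earlier ratio.
That jump marks the point where a core electron is being removed. So the atom has 2 valence electrons.

2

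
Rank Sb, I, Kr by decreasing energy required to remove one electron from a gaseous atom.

Kr is in period 4, group 18; Sb is in period 5, group 15; I is in period 5, group 17.
Removing the outermost electron gets harder across a period and easier down a group.
Neither a single period nor a single group — weigh both effects.
I > Sb: I lies to the right of Sb in period 5, so the across-period effect alone puts I higher.
Kr > I: relative to I, both the across-period and down-group shifts push Kr's first ionization energy up.
For reference (kJ/mol): Kr 1351, Sb 831, I 1008.
So from highest to lowest: Kr > I > Sb.

Kr, I, Sb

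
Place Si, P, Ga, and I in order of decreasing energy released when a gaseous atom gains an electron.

Atoms with high Z_eff and room in the valence shell (especially the halogens) have the most exothermic electron affinities.
Here both period and group differ, so the two effects have to be weighed against each other.
P > Ga: relative to Ga, both the across-period and down-group shifts push P's electron affinity up.
Si > P: this pair runs against the simple trend — see the exception note.
I > Si: the two effects oppose for this pair; the across-period effect wins (295 vs 134 kJ/mol).
Note the exception: Si has a higher electron affinity than P, contrary to the simple trend — adding an electron to P's half-filled 3p³ is unfavourable, so Si (3p²) has the more exothermic EA.
Tabulated electron affinity (kJ/mol): Si 134, P 72, Ga 29, I 295.
So from highest to lowest: I > Si > P > Ga.

I > Si > P > Ga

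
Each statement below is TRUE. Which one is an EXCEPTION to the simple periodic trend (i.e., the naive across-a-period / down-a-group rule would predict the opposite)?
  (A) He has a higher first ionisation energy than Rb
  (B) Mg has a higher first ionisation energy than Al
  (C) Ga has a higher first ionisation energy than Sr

The general trend: first ionisation energy increases across a period and decreases down a group.
(A) He (period 1, group 18) vs Rb (period 5, group 1): the stated order agrees with the simple trend.
(B) Mg (period 3, group 2) vs Al (period 3, group 13): the stated order contradicts the simple trend.
(C) Ga (period 4, group 13) vs Sr (period 5, group 2): the stated order agrees with the simple trend.
The exception is (B): Al's single 3p electron is easier to remove than one from Mg's filled 3s².

(B)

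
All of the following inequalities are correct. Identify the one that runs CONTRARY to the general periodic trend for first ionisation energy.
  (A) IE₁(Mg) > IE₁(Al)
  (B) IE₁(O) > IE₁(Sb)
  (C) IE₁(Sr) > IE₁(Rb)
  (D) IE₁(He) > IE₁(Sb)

(A)

The general trend: first ionisation energy increases across a period and decreases down a group.
(A) Mg (period 3, group 2) vs Al (period 3, group 13): the stated order contradicts the simple trend.
(B) O (period 2, group 16) vs Sb (period 5, group 15): the stated order agrees with the simple trend.
(C) Sr (period 5, group 2) vs Rb (period 5, group 1): the stated order agrees with the simple trend.
(D) He (period 1, group 18) vs Sb (period 5, group 15): the stated order agrees with the simple trend.
The exception is (A): Al's single 3p electron is easier to remove than one from Mg's filled 3s².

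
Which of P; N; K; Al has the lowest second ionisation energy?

Al

The second ionization energy removes an electron from the +1 ion. For each element: P⁺ still has 4 valence electrons; N⁺ still has 4 valence electrons; K⁺ is the bare [Ar] core; Al⁺ still has 2 valence electrons.
Pulling an electron out of a noble-gas core costs far more than removing a remaining valence electron, so K sits at the high end of IE_2.
Valence configurations: P⁺ [Ne]3s²3p², N⁺ [He]2s²2p², Al⁺ [Ne]3s².
The numbers (kJ/mol): P 1907, N 2856, K 3052, Al 1817.
Hence IE_2: Al < P < N < K.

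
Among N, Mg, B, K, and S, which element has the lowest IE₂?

Mg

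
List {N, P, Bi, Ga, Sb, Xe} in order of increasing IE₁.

Ga, Bi, Sb, P, Xe, N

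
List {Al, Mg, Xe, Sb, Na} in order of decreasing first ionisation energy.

Na is in period 3, group 1; Mg is in period 3, group 2; Al is in period 3, group 13; Sb is in period 5, group 15; Xe is in period 5, group 18.
IE₁ increases left→right with effective nuclear charge and decreases top→bottom as the valence shell moves farther out.
Neither a single period nor a single group — weigh both effects.
Al > Na: both are in period 3; the period trend gives Al the larger value.
Mg > Al: this pair runs against the simple trend — see the exception note.
Sb > Mg: period and group pull opposite ways; the across-period shift dominates (831 vs 738 kJ/mol).
Xe > Sb: Xe lies to the right of Sb in period 5, so the across-period effect alone puts Xe higher.
Note the exception: Mg has a higher first ionization energy than Al, contrary to the simple trend — Al's single 3p electron is easier to remove than one from Mg's filled 3s².
Approximate values (kJ/mol): Na 496, Mg 738, Al 578, Sb 831, Xe 1170.
So from highest to lowest: Xe > Sb > Mg > Al > Na.

Xe > Sb > Mg > Al > Na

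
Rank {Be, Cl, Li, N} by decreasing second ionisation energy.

Li, N, Cl, Be

IE_2 is the cost of taking one more electron from the +1 cation: Be⁺ still has 1 valence electron; Cl⁺ still has 6 valence electrons; Li⁺ is the bare [He] core; N⁺ still has 4 valence electrons.
Core electrons are held far more tightly than valence electrons, so Li tops the IE_2 order.
Valence configurations: Be⁺ [He]2s¹, Cl⁺ [Ne]3s²3p⁴, N⁺ [He]2s²2p².
Tabulated IE_2 (kJ/mol): Be 1757, Cl 2298, Li 7298, N 2856.
Overall IE_2 order: Be < Cl < N < Li.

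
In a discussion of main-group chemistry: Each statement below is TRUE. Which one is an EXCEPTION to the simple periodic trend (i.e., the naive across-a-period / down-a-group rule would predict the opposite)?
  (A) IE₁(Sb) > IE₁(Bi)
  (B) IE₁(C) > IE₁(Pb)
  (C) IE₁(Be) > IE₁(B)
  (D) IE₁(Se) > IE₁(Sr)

The general trend: first ionization energy increases across a period and decreases down a group.
(A) Sb (period 5, group 15) vs Bi (period 6, group 15): the stated order agrees with the simple trend.
(B) C (period 2, group 14) vs Pb (period 6, group 14): the stated order agrees with the simple trend.
(C) Be (period 2, group 2) vs B (period 2, group 13): the stated order contradicts the simple trend.
(D) Se (period 4, group 16) vs Sr (period 5, group 2): the stated order agrees with the simple trend.
The exception is (C): removing B's lone 2p electron is easier than breaking Be's filled 2s².

(C)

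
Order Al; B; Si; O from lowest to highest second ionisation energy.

After 1 electron has been removed, what remains? Al⁺ still has 2 valence electrons; B⁺ still has 2 valence electrons; Si⁺ still has 3 valence electrons; O⁺ still has 5 valence electrons.
All are still removing valence electrons, so compare the +1 ions as you would atoms: IE_2 generally rises across a period (higher Z_eff) and falls down a group (larger shell), subject to the usual subshell exceptions.
Valence configurations: Al⁺ [Ne]3s², B⁺ [He]2s², Si⁺ [Ne]3s²3p¹, O⁺ [He]2s²2p³.
Si⁺ loses a lone 3p electron whereas Al⁺ must break into a filled 3s² pair, so IE_2(Al) > IE_2(Si) even though Si has the higher nuclear charge.
Tabulated IE_2 (kJ/mol): Al 1817, B 2427, Si 1577, O 3388.
Overall IE_2 order: Si < Al < B < O.

Si, Al, B, O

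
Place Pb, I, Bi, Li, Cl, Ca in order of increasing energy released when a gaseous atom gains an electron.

Li is in period 2, group 1; Cl is in period 3, group 17; Ca is in period 4, group 2; I is in period 5, group 17; Pb is in period 6, group 14; Bi is in period 6, group 15.
Electron affinity generally becomes more exothermic across a period toward the halogens and less exothermic down a group.
Neither a single period nor a single group — weigh both effects.
Pb > Ca: the two effects oppose for this pair; the across-period effect wins (35 vs 2 kJ/mol).
Li > Pb: period and group pull opposite ways; the down-group shift dominates (60 vs 35 kJ/mol).
Bi > Li: the two effects oppose for this pair; the across-period effect wins (91 vs 60 kJ/mol).
I > Bi: relative to Bi, both the across-period and down-group shifts push I's electron affinity up.
Cl > I: Cl sits above I in group 17, so the down-group effect alone puts Cl higher.
Tabulated electron affinity (kJ/mol): Li 60, Cl 349, Ca 2, I 295, Pb 35, Bi 91.
So from lowest to highest: Ca < Pb < Li < Bi < I < Cl.

Ca < Pb < Li < Bi < I < Cl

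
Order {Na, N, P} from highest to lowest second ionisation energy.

Na > N > P

After 1 electron has been removed, what remains? Na⁺ is the bare [Ne] core; N⁺ still has 4 valence electrons; P⁺ still has 4 valence electrons.
Core electrons are held far more tightly than valence electrons, so Na tops the IE_2 order.
Valence configurations: N⁺ [He]2s²2p², P⁺ [Ne]3s²3p².
The numbers (kJ/mol): Na 4562, N 2856, P 1907.
Hence IE_2: P < N < Na.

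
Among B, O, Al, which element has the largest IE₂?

O

The second ionization energy removes an electron from the +1 ion. For each element: B⁺ still has 2 valence electrons; O⁺ still has 5 valence electrons; Al⁺ still has 2 valence electrons.
All are still removing valence electrons, so compare the +1 ions as you would atoms: IE_2 generally rises across a period (higher Z_eff) and falls down a group (larger shell), subject to the usual subshell exceptions.
Valence configurations: B⁺ [He]2s², O⁺ [He]2s²2p³, Al⁺ [Ne]3s².
Tabulated IE_2 (kJ/mol): B 2427, O 3388, Al 1817.
So the second ionization energies run Al < B < O.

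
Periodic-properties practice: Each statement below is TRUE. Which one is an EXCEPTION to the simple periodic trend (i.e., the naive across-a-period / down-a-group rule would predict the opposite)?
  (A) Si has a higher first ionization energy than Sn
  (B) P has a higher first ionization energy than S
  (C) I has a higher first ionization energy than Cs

(B)

The general trend: first ionization energy increases across a period and decreases down a group.
(A) Si (period 3, group 14) vs Sn (period 5, group 14): the stated order agrees with the simple trend.
(B) P (period 3, group 15) vs S (period 3, group 16): the stated order contradicts the simple trend.
(C) I (period 5, group 17) vs Cs (period 6, group 1): the stated order agrees with the simple trend.
The exception is (B): S (3p⁴) ionizes more easily than half-filled P (3p³) because the paired 3p electron in S is pushed out by e⁻–e⁻ repulsion.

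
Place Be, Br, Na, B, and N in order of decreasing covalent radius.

Be is in period 2, group 2; B is in period 2, group 13; N is in period 2, group 15; Na is in period 3, group 1; Br is in period 4, group 17.
Radius decreases left→right (rising Z_eff, same n) and increases top→bottom (higher n).
Neither a single period nor a single group — weigh both effects.
B > N: B lies to the left of N in period 2, so the across-period effect alone puts B larger.
Be > B: Be lies to the left of B in period 2, so the across-period effect alone puts Be larger.
Br > Be: the two effects oppose for this pair; the down-group effect wins (114 vs 102 pm).
Na > Br: the two effects oppose for this pair; the across-period effect wins (155 vs 114 pm).
Approximate values (pm): Be 102, B 85, N 71, Na 155, Br 114.
So from largest to smallest: Na > Br > Be > B > N.

Na > Br > Be > B > N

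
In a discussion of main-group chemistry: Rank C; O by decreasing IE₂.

O > C

After 1 electron has been removed, what remains? C⁺ still has 3 valence electrons; O⁺ still has 5 valence electrons.
All are still removing valence electrons, so compare the +1 ions as you would atoms: IE_2 generally rises across a period (higher Z_eff) and falls down a group (larger shell), subject to the usual subshell exceptions.
Valence configurations: C⁺ [He]2s²2p¹, O⁺ [He]2s²2p³.
The numbers (kJ/mol): C 2353, O 3388.
Overall IE_2 order: C < O.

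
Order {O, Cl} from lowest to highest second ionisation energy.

IE_2 is the cost of taking one more electron from the +1 cation: O⁺ still has 5 valence electrons; Cl⁺ still has 6 valence electrons.
All are still removing valence electrons, so compare the +1 ions as you would atoms: IE_2 generally rises across a period (higher Z_eff) and falls down a group (larger shell), subject to the usual subshell exceptions.
Valence configurations: O⁺ [He]2s²2p³, Cl⁺ [Ne]3s²3p⁴.
The numbers (kJ/mol): O 3388, Cl 2298.
Overall IE_2 order: Cl < O.

Cl, O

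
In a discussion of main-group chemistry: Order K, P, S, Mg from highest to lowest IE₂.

Consider each +1 ion: K⁺ is the bare [Ar] core; P⁺ still has 4 valence electrons; S⁺ still has 5 valence electrons; Mg⁺ still has 1 valence electron.
Pulling an electron out of a noble-gas core costs far more than removing a remaining valence electron, so K sits at the high end of IE_2.
Valence configurations: P⁺ [Ne]3s²3p², S⁺ [Ne]3s²3p³, Mg⁺ [Ne]3s¹.
Approximate IE_2 values (kJ/mol): K 3052, P 1907, S 2252, Mg 1451.
Overall IE_2 order: Mg < P < S < K.

K > S > P > Mg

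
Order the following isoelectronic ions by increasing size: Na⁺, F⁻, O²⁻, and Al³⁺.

All of these have 10 electrons, so size is governed by nuclear charge alone: the more protons, the stronger the pull on the same electron cloud, and the smaller the ion.
Nuclear charges: Al³⁺ (Z=13), Na⁺ (Z=11), F⁻ (Z=9), O²⁻ (Z=8).
Smallest to largest: Al³⁺ < Na⁺ < F⁻ < O²⁻.

Al³⁺ < Na⁺ < F⁻ < O²⁻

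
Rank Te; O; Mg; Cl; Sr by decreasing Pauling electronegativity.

O, Cl, Te, Mg, Sr

O is in period 2, group 16; Mg is in period 3, group 2; Cl is in period 3, group 17; Sr is in period 5, group 2; Te is in period 5, group 16.
Atoms toward the upper right of the periodic table pull bonding electrons most strongly.
Neither a single period nor a single group — weigh both effects.
Mg > Sr: they share group 2; the group trend gives Mg the larger value.
Te > Mg: period and group pull opposite ways; the across-period shift dominates (2.10 vs 1.31).
Cl > Te: relative to Te, both the across-period and down-group shifts push Cl's electronegativity up.
O > Cl: period and group pull opposite ways; the down-group shift dominates (3.44 vs 3.16).
Approximate values (Pauling): O 3.44, Mg 1.31, Cl 3.16, Sr 0.95, Te 2.10.
So from highest to lowest: O > Cl > Te > Mg > Sr.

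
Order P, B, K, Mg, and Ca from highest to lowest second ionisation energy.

IE_2 is the cost of taking one more electron from the +1 cation: P⁺ still has 4 valence electrons; B⁺ still has 2 valence electrons; K⁺ is the bare [Ar] core; Mg⁺ still has 1 valence electron; Ca⁺ still has 1 valence electron.
Pulling an electron out of a noble-gas core costs far more than removing a remaining valence electron, so K sits at the high end of IE_2.
Valence configurations: P⁺ [Ne]3s²3p², B⁺ [He]2s², Mg⁺ [Ne]3s¹, Ca⁺ [Ar]4s¹.
Approximate IE_2 values (kJ/mol): P 1907, B 2427, K 3052, Mg 1451, Ca 1145.
Overall IE_2 order: Ca < Mg < P < B < K.

K > B > P > Mg > Ca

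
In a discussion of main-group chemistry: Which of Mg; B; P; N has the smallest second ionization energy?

Mg

IE_2 is the cost of taking one more electron from the +1 cation: Mg⁺ still has 1 valence electron; B⁺ still has 2 valence electrons; P⁺ still has 4 valence electrons; N⁺ still has 4 valence electrons.
All are still removing valence electrons, so compare the +1 ions as you would atoms: IE_2 generally rises across a period (higher Z_eff) and falls down a group (larger shell), subject to the usual subshell exceptions.
Valence configurations: Mg⁺ [Ne]3s¹, B⁺ [He]2s², P⁺ [Ne]3s²3p², N⁺ [He]2s²2p².
Tabulated IE_2 (kJ/mol): Mg 1451, B 2427, P 1907, N 2856.
Putting it together, IE_2: Mg < P < B < N.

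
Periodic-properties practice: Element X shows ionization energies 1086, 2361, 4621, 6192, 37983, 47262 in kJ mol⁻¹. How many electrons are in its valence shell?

Look for the largest jump between consecutive ionization energies: IE5/IE4 ≈ 6.1, far larger than any earlier ratio.
That jump marks the point where a core electron is being removed. So the atom has 4 valence electrons.

4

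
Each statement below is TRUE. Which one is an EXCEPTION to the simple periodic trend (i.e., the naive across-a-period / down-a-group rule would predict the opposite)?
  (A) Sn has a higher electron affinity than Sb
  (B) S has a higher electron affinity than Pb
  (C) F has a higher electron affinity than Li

(A)

The general trend: electron affinity increases across a period and decreases down a group.
(A) Sn (period 5, group 14) vs Sb (period 5, group 15): the stated order contradicts the simple trend.
(B) S (period 3, group 16) vs Pb (period 6, group 14): the stated order agrees with the simple trend.
(C) F (period 2, group 17) vs Li (period 2, group 1): the stated order agrees with the simple trend.
The exception is (A): adding an electron to Sb's half-filled 5p³ is unfavourable, so Sn has the more exothermic EA.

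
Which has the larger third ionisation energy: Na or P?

Na

Consider each +2 ion: Na²⁺ is already 1 electron into the core; P²⁺ still has 3 valence electrons.
Breaking into a closed-shell core is much more expensive than removing a leftover valence electron — Na has the largest IE_3 here.
Tabulated IE_3 (kJ/mol): Na 6910, P 2914.
Hence IE_3: P < Na.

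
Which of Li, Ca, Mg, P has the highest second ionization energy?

Li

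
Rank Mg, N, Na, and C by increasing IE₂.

Consider each +1 ion: Mg⁺ still has 1 valence electron; N⁺ still has 4 valence electrons; Na⁺ is the bare [Ne] core; C⁺ still has 3 valence electrons.
Core electrons are held far more tightly than valence electrons, so Na tops the IE_2 order.
Valence configurations: Mg⁺ [Ne]3s¹, N⁺ [He]2s²2p², C⁺ [He]2s²2p¹.
Tabulated IE_2 (kJ/mol): Mg 1451, N 2856, Na 4562, C 2353.
Overall IE_2 order: Mg < C < N < Na.

Mg < C < N < Na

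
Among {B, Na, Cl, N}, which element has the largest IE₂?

Na

The second ionization energy removes an electron from the +1 ion. For each element: B⁺ still has 2 valence electrons; Na⁺ is the bare [Ne] core; Cl⁺ still has 6 valence electrons; N⁺ still has 4 valence electrons.
Core electrons are held far more tightly than valence electrons, so Na tops the IE_2 order.
Valence configurations: B⁺ [He]2s², Cl⁺ [Ne]3s²3p⁴, N⁺ [He]2s²2p².
The numbers (kJ/mol): B 2427, Na 4562, Cl 2298, N 2856.
So the second ionization energies run Cl < B < N < Na.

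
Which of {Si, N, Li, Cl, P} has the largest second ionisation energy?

Li

The second ionization energy removes an electron from the +1 ion. For each element: Si⁺ still has 3 valence electrons; N⁺ still has 4 valence electrons; Li⁺ is the bare [He] core; Cl⁺ still has 6 valence electrons; P⁺ still has 4 valence electrons.
Breaking into a closed-shell core is much more expensive than removing a leftover valence electron — Li has the largest IE_2 here.
Valence configurations: Si⁺ [Ne]3s²3p¹, N⁺ [He]2s²2p², Cl⁺ [Ne]3s²3p⁴, P⁺ [Ne]3s²3p².
Tabulated IE_2 (kJ/mol): Si 1577, N 2856, Li 7298, Cl 2298, P 1907.
Hence IE_2: Si < P < Cl < N < Li.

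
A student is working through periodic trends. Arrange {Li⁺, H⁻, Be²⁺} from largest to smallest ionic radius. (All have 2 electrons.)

H⁻, Li⁺, Be²⁺

All of these have 2 electrons, so size is governed by nuclear charge alone: the more protons, the stronger the pull on the same electron cloud, and the smaller the ion.
Nuclear charges: Be²⁺ (Z=4), Li⁺ (Z=3), H⁻ (Z=1).
Largest to smallest: H⁻ > Li⁺ > Be²⁺.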